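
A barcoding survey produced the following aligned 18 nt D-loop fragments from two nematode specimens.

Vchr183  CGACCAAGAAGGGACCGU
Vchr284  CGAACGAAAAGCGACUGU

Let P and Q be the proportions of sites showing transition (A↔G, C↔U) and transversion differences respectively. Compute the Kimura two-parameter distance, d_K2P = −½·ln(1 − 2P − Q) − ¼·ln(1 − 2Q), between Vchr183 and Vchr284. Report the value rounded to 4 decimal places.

The sequences differ at positions 4 (C/A, transversion), 6 (A/G, transition), 8 (G/A, transition), 12 (G/C, transversion), 16 (C/U, transition).
Of the 5 differences, 3 transitions and 2 transversions over 18 sites: P = 3/18 = 0.166667, Q = 2/18 = 0.111111.
d = −0.5·ln(0.555555) − 0.25·ln(0.777778) = −0.5·(-0.587788) − 0.25·(-0.251314) = 0.3567.

0.3567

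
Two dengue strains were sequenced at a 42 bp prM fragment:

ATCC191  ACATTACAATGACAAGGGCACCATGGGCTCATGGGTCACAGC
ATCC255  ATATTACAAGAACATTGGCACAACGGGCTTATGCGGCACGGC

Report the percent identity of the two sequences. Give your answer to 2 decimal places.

73.81%

Mismatches occur at site 2 (C↔T), site 10 (T↔G), site 11 (G↔A), site 15 (A↔T), site 16 (G↔T), site 22 (C↔A), site 24 (T↔C), site 30 (C↔T), site 34 (G↔C), site 36 (T↔G), site 40 (A↔G).
31 of the 42 sites match, so the percent identity is 31/42 × 100 = 73.81%.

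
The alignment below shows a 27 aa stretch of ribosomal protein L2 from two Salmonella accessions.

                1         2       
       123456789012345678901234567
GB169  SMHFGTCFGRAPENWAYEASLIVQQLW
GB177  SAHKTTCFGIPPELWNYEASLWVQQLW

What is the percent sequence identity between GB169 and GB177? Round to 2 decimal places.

70.37%

Mismatches occur at site 2 (M↔A), site 4 (F↔K), site 5 (G↔T), site 10 (R↔I), site 11 (A↔P), site 14 (N↔L), site 16 (A↔N), site 22 (I↔W).
19 of the 27 sites match, so the percent identity is 19/27 × 100 = 70.37%.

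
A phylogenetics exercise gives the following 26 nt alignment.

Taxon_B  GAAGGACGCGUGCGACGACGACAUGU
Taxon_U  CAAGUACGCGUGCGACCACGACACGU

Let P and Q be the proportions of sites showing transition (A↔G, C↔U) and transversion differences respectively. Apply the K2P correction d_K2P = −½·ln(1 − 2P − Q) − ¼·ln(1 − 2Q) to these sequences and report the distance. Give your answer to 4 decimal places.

0.1724

The sequences differ at positions 1 (G/C, transversion), 5 (G/U, transversion), 17 (G/C, transversion), 24 (U/C, transition).
Of the 4 differences, 1 transition and 3 transversions over 26 sites: P = 1/26 = 0.038462, Q = 3/26 = 0.115385.
d = −0.5·ln(0.807691) − 0.25·ln(0.769230) = −0.5·(-0.213576) − 0.25·(-0.262365) = 0.1724.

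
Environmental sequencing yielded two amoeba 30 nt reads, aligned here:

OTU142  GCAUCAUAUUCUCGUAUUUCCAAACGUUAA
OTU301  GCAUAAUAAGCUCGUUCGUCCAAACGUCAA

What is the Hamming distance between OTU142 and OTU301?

The sequences differ at positions 5 (C/A), 9 (U/A), 10 (U/G), 16 (A/U), 17 (U/C), 18 (U/G), 28 (U/C).
That gives 7 mismatches out of 30 aligned sites, so the Hamming distance is 7.

7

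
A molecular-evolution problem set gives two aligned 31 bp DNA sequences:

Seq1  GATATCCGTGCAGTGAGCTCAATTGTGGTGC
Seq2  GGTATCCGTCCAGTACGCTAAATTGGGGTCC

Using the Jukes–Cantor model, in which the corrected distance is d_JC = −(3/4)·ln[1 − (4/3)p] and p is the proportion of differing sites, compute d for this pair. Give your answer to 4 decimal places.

The sequences differ at positions 2 (A/G), 10 (G/C), 15 (G/A), 16 (A/C), 20 (C/A), 26 (T/G), 30 (G/C).
p = 7/31 = 0.225806.
d = −0.75 · ln(1 − (4/3)·0.225806) = −0.75 · ln(0.698925) = −0.75 · (-0.358212) = 0.2687.

0.2687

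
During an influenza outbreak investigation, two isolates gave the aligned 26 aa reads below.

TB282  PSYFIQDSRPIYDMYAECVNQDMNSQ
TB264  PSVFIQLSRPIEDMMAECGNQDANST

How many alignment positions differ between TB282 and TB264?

Mismatches occur at site 3 (Y/V), site 7 (D/L), site 12 (Y/E), site 15 (Y/M), site 19 (V/G), site 23 (M/A), site 26 (Q/T).
That gives 7 mismatches out of 26 aligned sites, so the Hamming distance is 7.

7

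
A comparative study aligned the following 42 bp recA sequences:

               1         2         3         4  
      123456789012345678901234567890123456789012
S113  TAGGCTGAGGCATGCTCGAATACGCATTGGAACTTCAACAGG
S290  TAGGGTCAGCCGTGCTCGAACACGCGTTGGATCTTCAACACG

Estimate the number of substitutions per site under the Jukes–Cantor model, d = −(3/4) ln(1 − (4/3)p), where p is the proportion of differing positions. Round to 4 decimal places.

The sequences differ at positions 5 (C/G), 7 (G/C), 10 (G/C), 12 (A/G), 21 (T/C), 26 (A/G), 32 (A/T), 41 (G/C).
p = 8/42 = 0.190476.
d = −0.75 · ln(1 − (4/3)·0.190476) = −0.75 · ln(0.746032) = −0.75 · (-0.292987) = 0.2197.

0.2197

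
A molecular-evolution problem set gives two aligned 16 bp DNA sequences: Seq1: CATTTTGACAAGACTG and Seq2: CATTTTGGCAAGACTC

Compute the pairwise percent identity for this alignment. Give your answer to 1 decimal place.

Mismatches occur at site 8 (A/G), site 16 (G/C).
14 of the 16 sites match, so the percent identity is 14/16 × 100 = 87.5%.

87.5%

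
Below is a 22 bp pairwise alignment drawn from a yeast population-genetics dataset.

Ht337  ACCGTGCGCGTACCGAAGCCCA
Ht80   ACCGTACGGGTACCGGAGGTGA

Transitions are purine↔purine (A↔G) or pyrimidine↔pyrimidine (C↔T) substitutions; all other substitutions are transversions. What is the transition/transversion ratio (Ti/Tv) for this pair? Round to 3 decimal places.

Differing sites — 6:G/A (Ti); 9:C/G (Tv); 16:A/G (Ti); 19:C/G (Tv); 20:C/T (Ti); 21:C/G (Tv).
Of the 6 differences, 3 transitions and 3 transversions, so Ti/Tv = 3/3 = 1.000.

1.000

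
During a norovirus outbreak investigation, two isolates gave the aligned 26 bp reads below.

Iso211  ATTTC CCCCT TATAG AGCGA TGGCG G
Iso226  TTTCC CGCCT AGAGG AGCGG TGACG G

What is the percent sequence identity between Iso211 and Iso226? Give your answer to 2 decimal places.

The sequences differ at positions 1 (A/T), 4 (T/C), 7 (C/G), 11 (T/A), 12 (A/G), 13 (T/A), 14 (A/G), 20 (A/G), 23 (G/A).
17 of the 26 sites match, so the percent identity is 17/26 × 100 = 65.38%.

65.38%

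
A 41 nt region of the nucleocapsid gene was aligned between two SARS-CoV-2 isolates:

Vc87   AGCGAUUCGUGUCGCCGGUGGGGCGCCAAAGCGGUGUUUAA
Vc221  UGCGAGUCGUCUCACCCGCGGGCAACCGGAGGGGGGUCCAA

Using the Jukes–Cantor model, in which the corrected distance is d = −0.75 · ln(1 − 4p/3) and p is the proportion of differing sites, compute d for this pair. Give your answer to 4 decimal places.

0.5018

The sequences differ at positions 1 (A/U), 6 (U/G), 11 (G/C), 14 (G/A), 17 (G/C), 19 (U/C), 23 (G/C), 24 (C/A), 25 (G/A), 28 (A/G), 29 (A/G), 32 (C/G), 35 (U/G), 38 (U/C), 39 (U/C).
p = 15/41 = 0.365854.
d = −0.75 · ln(1 − (4/3)·0.365854) = −0.75 · ln(0.512195) = −0.75 · (-0.669050) = 0.5018.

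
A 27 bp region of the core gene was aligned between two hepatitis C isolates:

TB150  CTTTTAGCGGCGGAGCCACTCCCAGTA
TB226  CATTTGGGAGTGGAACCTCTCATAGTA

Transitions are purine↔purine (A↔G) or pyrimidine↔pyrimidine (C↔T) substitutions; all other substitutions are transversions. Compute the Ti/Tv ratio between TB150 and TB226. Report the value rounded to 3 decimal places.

The sequences differ at positions 2 (T/A, transversion), 6 (A/G, transition), 8 (C/G, transversion), 9 (G/A, transition), 11 (C/T, transition), 15 (G/A, transition), 18 (A/T, transversion), 22 (C/A, transversion), 23 (C/T, transition).
Of the 9 differences, 5 transitions and 4 transversions, so Ti/Tv = 5/4 = 1.250.

1.250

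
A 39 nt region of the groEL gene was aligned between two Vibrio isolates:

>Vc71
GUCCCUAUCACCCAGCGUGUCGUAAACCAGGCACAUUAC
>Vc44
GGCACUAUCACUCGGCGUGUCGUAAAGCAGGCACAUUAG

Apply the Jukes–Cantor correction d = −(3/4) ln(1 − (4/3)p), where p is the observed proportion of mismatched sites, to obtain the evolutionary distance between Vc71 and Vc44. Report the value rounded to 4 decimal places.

0.1722

Mismatches occur at site 2 (U↔G), site 4 (C↔A), site 12 (C↔U), site 14 (A↔G), site 27 (C↔G), site 39 (C↔G).
p = 6/39 = 0.153846.
d = −0.75 · ln(1 − (4/3)·0.153846) = −0.75 · ln(0.794872) = −0.75 · (-0.229574) = 0.1722.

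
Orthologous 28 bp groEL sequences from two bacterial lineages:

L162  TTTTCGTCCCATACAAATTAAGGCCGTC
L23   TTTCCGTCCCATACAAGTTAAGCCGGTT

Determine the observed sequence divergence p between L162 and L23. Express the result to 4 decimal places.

Mismatches occur at site 4 (T↔C), site 17 (A↔G), site 23 (G↔C), site 25 (C↔G), site 28 (C↔T).
There are 5 differences over 28 sites, so p = 5/28 = 0.1786.

0.1786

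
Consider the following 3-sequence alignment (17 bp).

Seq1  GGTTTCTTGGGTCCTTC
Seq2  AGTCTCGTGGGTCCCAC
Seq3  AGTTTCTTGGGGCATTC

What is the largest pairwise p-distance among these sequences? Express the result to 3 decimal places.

Pairwise Hamming distances:
  Seq1 vs Seq2: 5
  Seq1 vs Seq3: 3
  Seq2 vs Seq3: 6
The largest is 6 mismatches, between Seq2 and Seq3; p = 6/17 = 0.353.

0.353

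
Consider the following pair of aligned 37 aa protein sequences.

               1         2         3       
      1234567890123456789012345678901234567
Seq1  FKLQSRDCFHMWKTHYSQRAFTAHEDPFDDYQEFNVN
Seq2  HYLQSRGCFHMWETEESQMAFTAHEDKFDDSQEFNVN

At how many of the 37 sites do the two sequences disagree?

The sequences differ at positions 1 (F/H), 2 (K/Y), 7 (D/G), 13 (K/E), 15 (H/E), 16 (Y/E), 19 (R/M), 27 (P/K), 31 (Y/S).
That gives 9 mismatches out of 37 aligned sites, so the Hamming distance is 9.

9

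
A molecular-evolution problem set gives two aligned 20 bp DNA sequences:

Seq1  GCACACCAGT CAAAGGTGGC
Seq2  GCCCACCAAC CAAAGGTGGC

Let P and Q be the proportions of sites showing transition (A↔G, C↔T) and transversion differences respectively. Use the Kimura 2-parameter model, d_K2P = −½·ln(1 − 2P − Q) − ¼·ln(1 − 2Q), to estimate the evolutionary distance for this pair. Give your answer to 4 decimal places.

0.1702

Mismatches occur at site 3 (A→C, transversion), site 9 (G→A, transition), site 10 (T→C, transition).
Of the 3 differences, 2 transitions and 1 transversion over 20 sites: P = 2/20 = 0.100000, Q = 1/20 = 0.050000.
d = −0.5·ln(0.750000) − 0.25·ln(0.900000) = −0.5·(-0.287682) − 0.25·(-0.105361) = 0.1702.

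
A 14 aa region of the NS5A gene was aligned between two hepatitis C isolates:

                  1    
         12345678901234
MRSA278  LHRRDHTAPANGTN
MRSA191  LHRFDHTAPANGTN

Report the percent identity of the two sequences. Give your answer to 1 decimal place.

Differing sites — 4:R/F.
13 of the 14 sites match, so the percent identity is 13/14 × 100 = 92.9%.

92.9%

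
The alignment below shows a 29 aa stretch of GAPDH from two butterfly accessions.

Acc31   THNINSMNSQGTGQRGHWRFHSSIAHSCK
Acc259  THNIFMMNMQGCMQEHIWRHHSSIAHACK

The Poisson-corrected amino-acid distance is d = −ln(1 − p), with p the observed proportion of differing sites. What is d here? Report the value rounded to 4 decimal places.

0.4229

The sequences differ at positions 5 (N/F), 6 (S/M), 9 (S/M), 12 (T/C), 13 (G/M), 15 (R/E), 16 (G/H), 17 (H/I), 20 (F/H), 27 (S/A).
p = 10/29 = 0.344828.
d = −ln(1 − 0.344828) = −ln(0.655172) = 0.4229.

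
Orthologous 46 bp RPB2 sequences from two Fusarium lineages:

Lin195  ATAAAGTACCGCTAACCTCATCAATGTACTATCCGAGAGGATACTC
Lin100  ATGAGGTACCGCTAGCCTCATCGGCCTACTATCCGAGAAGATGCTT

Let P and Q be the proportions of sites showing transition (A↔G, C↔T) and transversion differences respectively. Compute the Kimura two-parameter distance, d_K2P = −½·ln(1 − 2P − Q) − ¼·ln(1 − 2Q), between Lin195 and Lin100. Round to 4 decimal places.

0.2775

Differing sites — 3:A/G (Ti); 5:A/G (Ti); 15:A/G (Ti); 23:A/G (Ti); 24:A/G (Ti); 25:T/C (Ti); 26:G/C (Tv); 39:G/A (Ti); 43:A/G (Ti); 46:C/T (Ti).
Of the 10 differences, 9 transitions and 1 transversion over 46 sites: P = 9/46 = 0.195652, Q = 1/46 = 0.021739.
d = −0.5·ln(0.586957) − 0.25·ln(0.956522) = −0.5·(-0.532804) − 0.25·(-0.044451) = 0.2775.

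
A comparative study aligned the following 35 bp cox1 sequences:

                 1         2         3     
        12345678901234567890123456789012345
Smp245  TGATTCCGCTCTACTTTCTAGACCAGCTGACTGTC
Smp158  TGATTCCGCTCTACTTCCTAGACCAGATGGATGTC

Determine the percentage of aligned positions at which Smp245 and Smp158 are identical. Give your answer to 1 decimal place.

88.6%

Mismatches occur at site 17 (T/C), site 27 (C/A), site 30 (A/G), site 31 (C/A).
31 of the 35 sites match, so the percent identity is 31/35 × 100 = 88.6%.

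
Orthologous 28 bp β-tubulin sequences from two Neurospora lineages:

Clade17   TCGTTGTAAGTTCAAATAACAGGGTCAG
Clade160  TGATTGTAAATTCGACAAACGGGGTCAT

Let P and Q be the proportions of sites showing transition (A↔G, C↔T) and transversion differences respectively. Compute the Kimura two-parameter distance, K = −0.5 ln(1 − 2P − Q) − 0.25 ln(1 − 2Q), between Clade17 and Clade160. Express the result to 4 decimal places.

Differing sites — 2:C/G (Tv); 3:G/A (Ti); 10:G/A (Ti); 14:A/G (Ti); 16:A/C (Tv); 17:T/A (Tv); 21:A/G (Ti); 28:G/T (Tv).
Of the 8 differences, 4 transitions and 4 transversions over 28 sites: P = 4/28 = 0.142857, Q = 4/28 = 0.142857.
d = −0.5·ln(0.571429) − 0.25·ln(0.714286) = −0.5·(-0.559615) − 0.25·(-0.336472) = 0.3639.

0.3639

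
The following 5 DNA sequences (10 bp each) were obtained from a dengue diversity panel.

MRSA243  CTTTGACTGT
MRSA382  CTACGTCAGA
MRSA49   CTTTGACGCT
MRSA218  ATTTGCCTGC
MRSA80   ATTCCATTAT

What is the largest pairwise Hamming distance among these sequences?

Pairwise Hamming distances:
  MRSA243 vs MRSA382: 5
  MRSA243 vs MRSA49: 2
  MRSA243 vs MRSA218: 3
  MRSA243 vs MRSA80: 5
  MRSA382 vs MRSA49: 6
  MRSA382 vs MRSA218: 6
  MRSA382 vs MRSA80: 8
  MRSA49 vs MRSA218: 5
  MRSA49 vs MRSA80: 6
  MRSA218 vs MRSA80: 6
The largest is 8, between MRSA382 and MRSA80.

8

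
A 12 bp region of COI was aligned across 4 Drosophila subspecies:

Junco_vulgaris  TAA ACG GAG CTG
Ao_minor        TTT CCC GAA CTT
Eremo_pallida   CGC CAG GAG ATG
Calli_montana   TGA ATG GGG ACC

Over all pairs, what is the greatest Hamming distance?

10

Pairwise Hamming distances:
  Junco_vulgaris vs Ao_minor: 6
  Junco_vulgaris vs Eremo_pallida: 6
  Junco_vulgaris vs Calli_montana: 6
  Ao_minor vs Eremo_pallida: 8
  Ao_minor vs Calli_montana: 10
  Eremo_pallida vs Calli_montana: 7
The largest is 10, between Ao_minor and Calli_montana.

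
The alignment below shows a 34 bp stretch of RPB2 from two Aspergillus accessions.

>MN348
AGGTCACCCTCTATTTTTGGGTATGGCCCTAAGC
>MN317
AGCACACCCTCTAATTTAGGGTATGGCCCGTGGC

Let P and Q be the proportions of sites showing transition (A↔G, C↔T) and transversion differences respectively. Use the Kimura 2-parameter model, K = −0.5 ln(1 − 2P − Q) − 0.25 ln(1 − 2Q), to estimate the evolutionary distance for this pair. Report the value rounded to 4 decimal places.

Mismatches occur at site 3 (G/C, transversion), site 4 (T/A, transversion), site 14 (T/A, transversion), site 18 (T/A, transversion), site 30 (T/G, transversion), site 31 (A/T, transversion), site 32 (A/G, transition).
Of the 7 differences, 1 transition and 6 transversions over 34 sites: P = 1/34 = 0.029412, Q = 6/34 = 0.176471.
d = −0.5·ln(0.764705) − 0.25·ln(0.647058) = −0.5·(-0.268265) − 0.25·(-0.435319) = 0.2430.

0.2430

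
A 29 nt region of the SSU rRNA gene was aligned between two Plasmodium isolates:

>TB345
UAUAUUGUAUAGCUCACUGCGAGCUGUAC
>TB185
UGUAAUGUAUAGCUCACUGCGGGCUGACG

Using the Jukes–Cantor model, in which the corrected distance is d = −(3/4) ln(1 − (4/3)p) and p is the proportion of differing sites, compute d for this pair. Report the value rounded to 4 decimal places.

0.2421

Differing sites — 2:A/G; 5:U/A; 22:A/G; 27:U/A; 28:A/C; 29:C/G.
p = 6/29 = 0.206897.
d = −0.75 · ln(1 − (4/3)·0.206897) = −0.75 · ln(0.724137) = −0.75 · (-0.322775) = 0.2421.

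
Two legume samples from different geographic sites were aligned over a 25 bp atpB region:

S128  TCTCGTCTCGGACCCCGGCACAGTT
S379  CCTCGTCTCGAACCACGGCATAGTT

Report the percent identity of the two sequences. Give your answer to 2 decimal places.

84.00%

The sequences differ at positions 1 (T/C), 11 (G/A), 15 (C/A), 21 (C/T).
21 of the 25 sites match, so the percent identity is 21/25 × 100 = 84.00%.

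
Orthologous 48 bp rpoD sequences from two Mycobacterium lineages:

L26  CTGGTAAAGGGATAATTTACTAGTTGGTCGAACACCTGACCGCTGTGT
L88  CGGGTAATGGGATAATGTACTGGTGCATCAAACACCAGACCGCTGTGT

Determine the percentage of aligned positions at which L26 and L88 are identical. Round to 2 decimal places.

81.25%

Mismatches occur at site 2 (T↔G), site 8 (A↔T), site 17 (T↔G), site 22 (A↔G), site 25 (T↔G), site 26 (G↔C), site 27 (G↔A), site 30 (G↔A), site 37 (T↔A).
39 of the 48 sites match, so the percent identity is 39/48 × 100 = 81.25%.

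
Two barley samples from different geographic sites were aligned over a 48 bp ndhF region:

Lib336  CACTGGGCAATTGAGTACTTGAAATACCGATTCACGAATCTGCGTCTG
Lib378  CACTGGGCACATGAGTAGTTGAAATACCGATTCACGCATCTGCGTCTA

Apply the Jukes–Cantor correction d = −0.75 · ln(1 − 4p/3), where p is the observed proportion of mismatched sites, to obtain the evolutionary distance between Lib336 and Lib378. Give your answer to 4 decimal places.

Mismatches occur at site 10 (A/C), site 11 (T/A), site 18 (C/G), site 37 (A/C), site 48 (G/A).
p = 5/48 = 0.104167.
d = −0.75 · ln(1 − (4/3)·0.104167) = −0.75 · ln(0.861111) = −0.75 · (-0.149532) = 0.1121.

0.1121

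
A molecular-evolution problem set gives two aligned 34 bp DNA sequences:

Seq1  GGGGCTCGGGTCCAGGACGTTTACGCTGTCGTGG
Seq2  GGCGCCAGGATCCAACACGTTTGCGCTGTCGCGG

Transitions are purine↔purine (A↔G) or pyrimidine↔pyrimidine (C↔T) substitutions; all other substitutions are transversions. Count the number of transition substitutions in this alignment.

5

The sequences differ at positions 3 (G/C, transversion), 6 (T/C, transition), 7 (C/A, transversion), 10 (G/A, transition), 15 (G/A, transition), 16 (G/C, transversion), 23 (A/G, transition), 32 (T/C, transition).
Of the 8 differences, 5 transitions and 3 transversions, so the answer is 5.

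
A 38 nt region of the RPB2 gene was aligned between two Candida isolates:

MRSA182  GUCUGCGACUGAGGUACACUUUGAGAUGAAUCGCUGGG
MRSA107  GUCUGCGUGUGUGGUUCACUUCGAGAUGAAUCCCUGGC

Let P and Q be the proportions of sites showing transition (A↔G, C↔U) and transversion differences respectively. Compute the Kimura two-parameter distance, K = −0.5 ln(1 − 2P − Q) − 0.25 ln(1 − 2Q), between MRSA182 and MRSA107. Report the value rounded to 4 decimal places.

0.2131

Mismatches occur at site 8 (A↔U, transversion), site 9 (C↔G, transversion), site 12 (A↔U, transversion), site 16 (A↔U, transversion), site 22 (U↔C, transition), site 33 (G↔C, transversion), site 38 (G↔C, transversion).
Of the 7 differences, 1 transition and 6 transversions over 38 sites: P = 1/38 = 0.026316, Q = 6/38 = 0.157895.
d = −0.5·ln(0.789473) − 0.25·ln(0.684210) = −0.5·(-0.236390) − 0.25·(-0.379490) = 0.2131.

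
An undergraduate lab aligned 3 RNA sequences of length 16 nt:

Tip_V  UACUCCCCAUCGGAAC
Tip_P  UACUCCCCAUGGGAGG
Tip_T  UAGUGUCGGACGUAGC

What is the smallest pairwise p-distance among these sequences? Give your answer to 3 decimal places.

Pairwise Hamming distances:
  Tip_V vs Tip_P: 3
  Tip_V vs Tip_T: 8
  Tip_P vs Tip_T: 9
The smallest is 3 mismatches, between Tip_V and Tip_P; p = 3/16 = 0.188.

0.188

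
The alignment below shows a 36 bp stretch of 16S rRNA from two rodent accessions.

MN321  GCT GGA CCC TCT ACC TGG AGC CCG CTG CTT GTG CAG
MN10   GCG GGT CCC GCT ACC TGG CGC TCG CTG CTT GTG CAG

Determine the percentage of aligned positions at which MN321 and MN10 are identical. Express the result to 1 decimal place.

Differing sites — 3:T/G; 6:A/T; 10:T/G; 19:A/C; 22:C/T.
31 of the 36 sites match, so the percent identity is 31/36 × 100 = 86.1%.

86.1%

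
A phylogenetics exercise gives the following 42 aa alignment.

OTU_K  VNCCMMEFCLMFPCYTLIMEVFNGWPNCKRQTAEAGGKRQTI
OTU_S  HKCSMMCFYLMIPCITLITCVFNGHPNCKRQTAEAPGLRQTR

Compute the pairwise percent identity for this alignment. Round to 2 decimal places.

69.05%

Differing sites — 1:V/H; 2:N/K; 4:C/S; 7:E/C; 9:C/Y; 12:F/I; 15:Y/I; 19:M/T; 20:E/C; 25:W/H; 36:G/P; 38:K/L; 42:I/R.
29 of the 42 sites match, so the percent identity is 29/42 × 100 = 69.05%.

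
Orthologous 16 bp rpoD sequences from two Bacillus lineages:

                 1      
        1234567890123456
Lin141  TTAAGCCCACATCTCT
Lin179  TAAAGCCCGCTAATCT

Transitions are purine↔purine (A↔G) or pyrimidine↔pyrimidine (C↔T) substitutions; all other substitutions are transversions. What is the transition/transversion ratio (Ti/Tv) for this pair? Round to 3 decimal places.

0.250

The sequences differ at positions 2 (T/A, transversion), 9 (A/G, transition), 11 (A/T, transversion), 12 (T/A, transversion), 13 (C/A, transversion).
Of the 5 differences, 1 transition and 4 transversions, so Ti/Tv = 1/4 = 0.250.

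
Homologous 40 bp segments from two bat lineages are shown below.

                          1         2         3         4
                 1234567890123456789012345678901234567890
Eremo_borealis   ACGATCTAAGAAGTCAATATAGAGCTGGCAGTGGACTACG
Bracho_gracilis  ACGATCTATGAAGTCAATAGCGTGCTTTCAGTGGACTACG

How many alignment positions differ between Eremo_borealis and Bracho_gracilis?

Mismatches occur at site 9 (A→T), site 20 (T→G), site 21 (A→C), site 23 (A→T), site 27 (G→T), site 28 (G→T).
That gives 6 mismatches out of 40 aligned sites, so the Hamming distance is 6.

6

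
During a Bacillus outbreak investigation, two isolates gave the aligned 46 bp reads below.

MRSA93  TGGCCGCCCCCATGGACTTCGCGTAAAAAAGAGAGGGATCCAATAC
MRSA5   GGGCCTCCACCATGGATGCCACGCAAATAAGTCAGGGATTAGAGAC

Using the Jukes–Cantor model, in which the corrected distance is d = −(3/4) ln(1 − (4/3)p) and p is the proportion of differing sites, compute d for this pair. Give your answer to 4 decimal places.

Differing sites — 1:T/G; 6:G/T; 9:C/A; 17:C/T; 18:T/G; 19:T/C; 21:G/A; 24:T/C; 28:A/T; 32:A/T; 33:G/C; 40:C/T; 41:C/A; 42:A/G; 44:T/G.
p = 15/46 = 0.326087.
d = −0.75 · ln(1 − (4/3)·0.326087) = −0.75 · ln(0.565217) = −0.75 · (-0.570546) = 0.4279.

0.4279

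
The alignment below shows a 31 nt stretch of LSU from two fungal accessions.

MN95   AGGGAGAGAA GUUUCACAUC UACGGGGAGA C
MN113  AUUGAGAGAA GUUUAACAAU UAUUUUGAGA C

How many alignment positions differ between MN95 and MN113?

9

Mismatches occur at site 2 (G→U), site 3 (G→U), site 15 (C→A), site 19 (U→A), site 20 (C→U), site 23 (C→U), site 24 (G→U), site 25 (G→U), site 26 (G→U).
That gives 9 mismatches out of 31 aligned sites, so the Hamming distance is 9.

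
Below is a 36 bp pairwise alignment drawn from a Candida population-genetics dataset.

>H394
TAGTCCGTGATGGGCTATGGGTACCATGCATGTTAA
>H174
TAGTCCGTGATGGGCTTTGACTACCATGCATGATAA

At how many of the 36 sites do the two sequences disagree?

The sequences differ at positions 17 (A/T), 20 (G/A), 21 (G/C), 33 (T/A).
That gives 4 mismatches out of 36 aligned sites, so the Hamming distance is 4.

4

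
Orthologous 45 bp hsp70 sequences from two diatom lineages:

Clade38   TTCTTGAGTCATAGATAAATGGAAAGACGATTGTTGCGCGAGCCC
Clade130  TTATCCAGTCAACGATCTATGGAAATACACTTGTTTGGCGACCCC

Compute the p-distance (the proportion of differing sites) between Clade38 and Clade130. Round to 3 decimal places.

0.289

Differing sites — 3:C/A; 5:T/C; 6:G/C; 12:T/A; 13:A/C; 17:A/C; 18:A/T; 26:G/T; 29:G/A; 30:A/C; 36:G/T; 37:C/G; 42:G/C.
There are 13 differences over 45 sites, so p = 13/45 = 0.289.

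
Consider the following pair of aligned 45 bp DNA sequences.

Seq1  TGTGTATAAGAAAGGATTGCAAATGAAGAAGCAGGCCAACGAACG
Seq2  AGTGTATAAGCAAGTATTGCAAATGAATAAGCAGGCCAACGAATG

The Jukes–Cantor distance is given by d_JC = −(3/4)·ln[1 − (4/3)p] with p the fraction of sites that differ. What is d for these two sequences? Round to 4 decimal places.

Differing sites — 1:T/A; 11:A/C; 15:G/T; 28:G/T; 44:C/T.
p = 5/45 = 0.111111.
d = −0.75 · ln(1 − (4/3)·0.111111) = −0.75 · ln(0.851852) = −0.75 · (-0.160342) = 0.1203.

0.1203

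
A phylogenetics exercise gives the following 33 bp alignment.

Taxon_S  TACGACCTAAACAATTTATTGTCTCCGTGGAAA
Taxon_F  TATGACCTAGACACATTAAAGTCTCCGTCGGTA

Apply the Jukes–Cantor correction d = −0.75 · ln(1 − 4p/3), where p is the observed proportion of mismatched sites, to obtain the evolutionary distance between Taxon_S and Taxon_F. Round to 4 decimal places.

0.3390

The sequences differ at positions 3 (C/T), 10 (A/G), 14 (A/C), 15 (T/A), 19 (T/A), 20 (T/A), 29 (G/C), 31 (A/G), 32 (A/T).
p = 9/33 = 0.272727.
d = −0.75 · ln(1 − (4/3)·0.272727) = −0.75 · ln(0.636364) = −0.75 · (-0.451985) = 0.3390.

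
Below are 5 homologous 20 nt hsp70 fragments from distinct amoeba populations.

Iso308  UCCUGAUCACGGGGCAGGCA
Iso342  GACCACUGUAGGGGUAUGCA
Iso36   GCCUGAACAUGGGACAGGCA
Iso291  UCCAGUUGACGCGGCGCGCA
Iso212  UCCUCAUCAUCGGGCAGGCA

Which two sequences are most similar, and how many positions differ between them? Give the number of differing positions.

Pairwise Hamming distances:
  Iso308 vs Iso342: 10
  Iso308 vs Iso36: 4
  Iso308 vs Iso291: 6
  Iso308 vs Iso212: 3
  Iso342 vs Iso36: 11
  Iso342 vs Iso291: 11
  Iso342 vs Iso212: 11
  Iso36 vs Iso291: 10
  Iso36 vs Iso212: 5
  Iso291 vs Iso212: 9
The smallest is 3, between Iso308 and Iso212.

3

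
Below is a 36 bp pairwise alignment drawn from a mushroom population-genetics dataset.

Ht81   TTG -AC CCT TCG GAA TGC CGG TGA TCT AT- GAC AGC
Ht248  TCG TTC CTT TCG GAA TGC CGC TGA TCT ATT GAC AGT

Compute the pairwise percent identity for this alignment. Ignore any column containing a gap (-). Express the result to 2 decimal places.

85.29%

Excluding the 2 gap columns leaves 34 comparable sites.
The sequences differ at positions 2 (T/C), 5 (A/T), 8 (C/T), 21 (G/C), 36 (C/T).
29 of the 34 comparable sites match, so the percent identity is 29/34 × 100 = 85.29%.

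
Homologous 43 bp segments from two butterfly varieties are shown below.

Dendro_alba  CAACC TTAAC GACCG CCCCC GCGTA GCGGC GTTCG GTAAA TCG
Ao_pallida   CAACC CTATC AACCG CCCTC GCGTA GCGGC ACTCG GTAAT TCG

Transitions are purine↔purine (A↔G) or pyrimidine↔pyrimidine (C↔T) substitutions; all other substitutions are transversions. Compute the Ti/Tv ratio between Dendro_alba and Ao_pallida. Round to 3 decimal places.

2.500

Differing sites — 6:T/C (Ti); 9:A/T (Tv); 11:G/A (Ti); 19:C/T (Ti); 31:G/A (Ti); 32:T/C (Ti); 40:A/T (Tv).
Of the 7 differences, 5 transitions and 2 transversions, so Ti/Tv = 5/2 = 2.500.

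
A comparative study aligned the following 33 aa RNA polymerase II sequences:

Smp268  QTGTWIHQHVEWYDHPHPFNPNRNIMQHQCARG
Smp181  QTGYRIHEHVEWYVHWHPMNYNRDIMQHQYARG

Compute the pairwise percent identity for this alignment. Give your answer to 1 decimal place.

Mismatches occur at site 4 (T→Y), site 5 (W→R), site 8 (Q→E), site 14 (D→V), site 16 (P→W), site 19 (F→M), site 21 (P→Y), site 24 (N→D), site 30 (C→Y).
24 of the 33 sites match, so the percent identity is 24/33 × 100 = 72.7%.

72.7%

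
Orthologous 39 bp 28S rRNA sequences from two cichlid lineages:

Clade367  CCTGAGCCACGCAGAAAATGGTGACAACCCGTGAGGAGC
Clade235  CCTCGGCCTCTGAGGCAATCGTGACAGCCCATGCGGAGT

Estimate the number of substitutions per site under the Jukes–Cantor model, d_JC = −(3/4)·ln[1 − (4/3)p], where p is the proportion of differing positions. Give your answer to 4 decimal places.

Differing sites — 4:G/C; 5:A/G; 9:A/T; 11:G/T; 12:C/G; 15:A/G; 16:A/C; 20:G/C; 27:A/G; 31:G/A; 34:A/C; 39:C/T.
p = 12/39 = 0.307692.
d = −0.75 · ln(1 − (4/3)·0.307692) = −0.75 · ln(0.589744) = −0.75 · (-0.528067) = 0.3961.

0.3961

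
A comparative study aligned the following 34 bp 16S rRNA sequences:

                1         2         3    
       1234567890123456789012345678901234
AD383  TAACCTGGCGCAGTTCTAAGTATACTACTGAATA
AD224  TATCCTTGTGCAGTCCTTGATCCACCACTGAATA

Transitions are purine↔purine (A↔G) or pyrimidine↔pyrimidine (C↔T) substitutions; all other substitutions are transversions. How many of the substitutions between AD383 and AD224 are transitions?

Differing sites — 3:A/T (Tv); 7:G/T (Tv); 9:C/T (Ti); 15:T/C (Ti); 18:A/T (Tv); 19:A/G (Ti); 20:G/A (Ti); 22:A/C (Tv); 23:T/C (Ti); 26:T/C (Ti).
Of the 10 differences, 6 transitions and 4 transversions, so the answer is 6.

6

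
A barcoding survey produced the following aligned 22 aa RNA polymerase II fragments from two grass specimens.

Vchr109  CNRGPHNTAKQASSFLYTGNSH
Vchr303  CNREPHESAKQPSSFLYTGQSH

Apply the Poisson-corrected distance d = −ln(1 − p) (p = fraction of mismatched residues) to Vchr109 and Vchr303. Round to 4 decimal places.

0.2578

The sequences differ at positions 4 (G/E), 7 (N/E), 8 (T/S), 12 (A/P), 20 (N/Q).
p = 5/22 = 0.227273.
d = −ln(1 − 0.227273) = −ln(0.772727) = 0.2578.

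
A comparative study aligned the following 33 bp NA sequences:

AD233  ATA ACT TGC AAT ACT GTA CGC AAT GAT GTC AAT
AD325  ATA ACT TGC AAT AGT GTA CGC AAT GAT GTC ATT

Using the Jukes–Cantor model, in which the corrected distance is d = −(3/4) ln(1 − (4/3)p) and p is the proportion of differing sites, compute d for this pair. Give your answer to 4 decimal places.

0.0632

Mismatches occur at site 14 (C→G), site 32 (A→T).
p = 2/33 = 0.060606.
d = −0.75 · ln(1 − (4/3)·0.060606) = −0.75 · ln(0.919192) = −0.75 · (-0.084260) = 0.0632.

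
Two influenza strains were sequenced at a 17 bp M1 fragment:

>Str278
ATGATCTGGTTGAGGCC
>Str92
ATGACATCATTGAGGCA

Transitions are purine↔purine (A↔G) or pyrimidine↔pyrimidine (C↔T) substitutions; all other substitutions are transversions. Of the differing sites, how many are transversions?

3

Mismatches occur at site 5 (T→C, transition), site 6 (C→A, transversion), site 8 (G→C, transversion), site 9 (G→A, transition), site 17 (C→A, transversion).
Of the 5 differences, 2 transitions and 3 transversions, so the answer is 3.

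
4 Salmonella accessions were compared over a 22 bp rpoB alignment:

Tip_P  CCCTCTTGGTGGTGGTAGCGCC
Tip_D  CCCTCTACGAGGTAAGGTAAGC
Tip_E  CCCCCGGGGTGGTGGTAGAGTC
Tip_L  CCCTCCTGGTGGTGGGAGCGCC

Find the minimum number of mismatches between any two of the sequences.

2

Pairwise Hamming distances:
  Tip_P vs Tip_D: 11
  Tip_P vs Tip_E: 5
  Tip_P vs Tip_L: 2
  Tip_D vs Tip_E: 12
  Tip_D vs Tip_L: 11
  Tip_E vs Tip_L: 6
The smallest is 2, between Tip_P and Tip_L.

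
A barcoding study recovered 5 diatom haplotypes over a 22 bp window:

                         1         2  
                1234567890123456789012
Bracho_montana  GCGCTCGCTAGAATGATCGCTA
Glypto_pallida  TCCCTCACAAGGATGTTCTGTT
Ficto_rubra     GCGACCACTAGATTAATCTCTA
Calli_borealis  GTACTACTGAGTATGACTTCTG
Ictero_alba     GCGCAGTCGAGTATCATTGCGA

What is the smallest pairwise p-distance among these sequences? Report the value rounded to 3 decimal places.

0.273

Pairwise Hamming distances:
  Bracho_montana vs Glypto_pallida: 9
  Bracho_montana vs Ficto_rubra: 6
  Bracho_montana vs Calli_borealis: 11
  Bracho_montana vs Ictero_alba: 8
  Glypto_pallida vs Ficto_rubra: 11
  Glypto_pallida vs Calli_borealis: 13
  Glypto_pallida vs Ictero_alba: 14
  Ficto_rubra vs Calli_borealis: 14
  Ficto_rubra vs Ictero_alba: 11
  Calli_borealis vs Ictero_alba: 11
The smallest is 6 mismatches, between Bracho_montana and Ficto_rubra; p = 6/22 = 0.273.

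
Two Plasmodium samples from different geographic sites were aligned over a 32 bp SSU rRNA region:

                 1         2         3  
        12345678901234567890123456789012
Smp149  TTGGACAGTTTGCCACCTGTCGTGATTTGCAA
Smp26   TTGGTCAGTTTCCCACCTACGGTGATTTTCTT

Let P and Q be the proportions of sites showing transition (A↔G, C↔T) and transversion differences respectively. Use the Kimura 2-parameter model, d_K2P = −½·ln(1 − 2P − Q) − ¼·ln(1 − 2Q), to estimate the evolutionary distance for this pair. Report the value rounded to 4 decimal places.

The sequences differ at positions 5 (A/T, transversion), 12 (G/C, transversion), 19 (G/A, transition), 20 (T/C, transition), 21 (C/G, transversion), 29 (G/T, transversion), 31 (A/T, transversion), 32 (A/T, transversion).
Of the 8 differences, 2 transitions and 6 transversions over 32 sites: P = 2/32 = 0.062500, Q = 6/32 = 0.187500.
d = −0.5·ln(0.687500) − 0.25·ln(0.625000) = −0.5·(-0.374693) − 0.25·(-0.470004) = 0.3048.

0.3048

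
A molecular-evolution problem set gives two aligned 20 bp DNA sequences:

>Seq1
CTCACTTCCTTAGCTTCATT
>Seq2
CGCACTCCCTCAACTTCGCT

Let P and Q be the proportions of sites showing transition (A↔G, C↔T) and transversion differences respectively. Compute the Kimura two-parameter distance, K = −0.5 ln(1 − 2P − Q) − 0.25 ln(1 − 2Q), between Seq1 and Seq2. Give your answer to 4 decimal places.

The sequences differ at positions 2 (T/G, transversion), 7 (T/C, transition), 11 (T/C, transition), 13 (G/A, transition), 18 (A/G, transition), 19 (T/C, transition).
Of the 6 differences, 5 transitions and 1 transversion over 20 sites: P = 5/20 = 0.250000, Q = 1/20 = 0.050000.
d = −0.5·ln(0.450000) − 0.25·ln(0.900000) = −0.5·(-0.798508) − 0.25·(-0.105361) = 0.4256.

0.4256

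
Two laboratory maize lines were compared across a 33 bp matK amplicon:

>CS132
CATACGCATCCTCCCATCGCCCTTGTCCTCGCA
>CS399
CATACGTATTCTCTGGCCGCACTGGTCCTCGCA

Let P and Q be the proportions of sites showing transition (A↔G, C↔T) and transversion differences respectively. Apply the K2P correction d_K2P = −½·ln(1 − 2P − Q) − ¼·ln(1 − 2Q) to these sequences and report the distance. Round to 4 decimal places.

Mismatches occur at site 7 (C↔T, transition), site 10 (C↔T, transition), site 14 (C↔T, transition), site 15 (C↔G, transversion), site 16 (A↔G, transition), site 17 (T↔C, transition), site 21 (C↔A, transversion), site 24 (T↔G, transversion).
Of the 8 differences, 5 transitions and 3 transversions over 33 sites: P = 5/33 = 0.151515, Q = 3/33 = 0.090909.
d = −0.5·ln(0.606061) − 0.25·ln(0.818182) = −0.5·(-0.500775) − 0.25·(-0.200670) = 0.3006.

0.3006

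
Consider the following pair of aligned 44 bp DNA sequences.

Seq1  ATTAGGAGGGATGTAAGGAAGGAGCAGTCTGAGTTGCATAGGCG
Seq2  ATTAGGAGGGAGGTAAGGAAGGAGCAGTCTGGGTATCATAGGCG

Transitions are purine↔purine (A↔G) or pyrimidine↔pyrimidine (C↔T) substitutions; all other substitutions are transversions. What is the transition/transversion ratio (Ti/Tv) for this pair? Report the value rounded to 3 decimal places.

Differing sites — 12:T/G (Tv); 32:A/G (Ti); 35:T/A (Tv); 36:G/T (Tv).
Of the 4 differences, 1 transition and 3 transversions, so Ti/Tv = 1/3 = 0.333.

0.333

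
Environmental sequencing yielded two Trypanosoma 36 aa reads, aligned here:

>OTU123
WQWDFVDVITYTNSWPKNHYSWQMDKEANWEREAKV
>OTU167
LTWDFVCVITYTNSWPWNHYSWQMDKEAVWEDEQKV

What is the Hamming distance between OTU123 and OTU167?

7

The sequences differ at positions 1 (W/L), 2 (Q/T), 7 (D/C), 17 (K/W), 29 (N/V), 32 (R/D), 34 (A/Q).
That gives 7 mismatches out of 36 aligned sites, so the Hamming distance is 7.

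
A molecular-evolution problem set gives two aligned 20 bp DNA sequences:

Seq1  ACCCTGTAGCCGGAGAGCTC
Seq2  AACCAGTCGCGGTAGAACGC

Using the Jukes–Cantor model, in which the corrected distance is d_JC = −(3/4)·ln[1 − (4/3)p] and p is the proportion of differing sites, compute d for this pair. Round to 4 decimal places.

0.4715

Differing sites — 2:C/A; 5:T/A; 8:A/C; 11:C/G; 13:G/T; 17:G/A; 19:T/G.
p = 7/20 = 0.350000.
d = −0.75 · ln(1 − (4/3)·0.350000) = −0.75 · ln(0.533333) = −0.75 · (-0.628609) = 0.4715.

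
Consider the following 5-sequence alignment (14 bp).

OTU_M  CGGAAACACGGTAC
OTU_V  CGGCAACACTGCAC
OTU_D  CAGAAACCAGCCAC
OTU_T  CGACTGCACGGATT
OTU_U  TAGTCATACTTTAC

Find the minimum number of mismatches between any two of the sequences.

Pairwise Hamming distances:
  OTU_M vs OTU_V: 3
  OTU_M vs OTU_D: 5
  OTU_M vs OTU_T: 7
  OTU_M vs OTU_U: 7
  OTU_V vs OTU_D: 6
  OTU_V vs OTU_T: 7
  OTU_V vs OTU_U: 7
  OTU_D vs OTU_T: 11
  OTU_D vs OTU_U: 9
  OTU_T vs OTU_U: 12
The smallest is 3, between OTU_M and OTU_V.

3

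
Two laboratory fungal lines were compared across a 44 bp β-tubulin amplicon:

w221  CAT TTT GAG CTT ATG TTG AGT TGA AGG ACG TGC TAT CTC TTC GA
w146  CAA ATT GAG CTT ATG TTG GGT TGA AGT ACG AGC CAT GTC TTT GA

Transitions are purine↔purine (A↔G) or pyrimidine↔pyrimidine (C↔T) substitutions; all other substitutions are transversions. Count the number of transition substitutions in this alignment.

Differing sites — 3:T/A (Tv); 4:T/A (Tv); 19:A/G (Ti); 27:G/T (Tv); 31:T/A (Tv); 34:T/C (Ti); 37:C/G (Tv); 42:C/T (Ti).
Of the 8 differences, 3 transitions and 5 transversions, so the answer is 3.

3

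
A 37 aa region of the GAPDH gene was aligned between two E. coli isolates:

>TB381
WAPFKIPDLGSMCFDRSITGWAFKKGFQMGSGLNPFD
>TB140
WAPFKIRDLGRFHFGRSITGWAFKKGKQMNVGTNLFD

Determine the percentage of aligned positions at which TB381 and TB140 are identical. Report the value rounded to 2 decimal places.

The sequences differ at positions 7 (P/R), 11 (S/R), 12 (M/F), 13 (C/H), 15 (D/G), 27 (F/K), 30 (G/N), 31 (S/V), 33 (L/T), 35 (P/L).
27 of the 37 sites match, so the percent identity is 27/37 × 100 = 72.97%.

72.97%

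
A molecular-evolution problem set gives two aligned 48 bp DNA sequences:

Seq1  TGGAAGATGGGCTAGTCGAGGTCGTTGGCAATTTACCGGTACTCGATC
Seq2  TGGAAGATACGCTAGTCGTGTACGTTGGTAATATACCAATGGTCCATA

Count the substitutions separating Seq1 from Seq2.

Mismatches occur at site 9 (G/A), site 10 (G/C), site 19 (A/T), site 21 (G/T), site 22 (T/A), site 29 (C/T), site 33 (T/A), site 38 (G/A), site 39 (G/A), site 41 (A/G), site 42 (C/G), site 45 (G/C), site 48 (C/A).
That gives 13 mismatches out of 48 aligned sites, so the Hamming distance is 13.

13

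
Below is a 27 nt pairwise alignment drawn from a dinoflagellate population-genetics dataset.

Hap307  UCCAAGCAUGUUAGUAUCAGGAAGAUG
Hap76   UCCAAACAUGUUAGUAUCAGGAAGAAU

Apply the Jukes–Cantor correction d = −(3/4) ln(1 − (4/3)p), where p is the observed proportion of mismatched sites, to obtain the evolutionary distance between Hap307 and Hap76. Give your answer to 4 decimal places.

Mismatches occur at site 6 (G/A), site 26 (U/A), site 27 (G/U).
p = 3/27 = 0.111111.
d = −0.75 · ln(1 − (4/3)·0.111111) = −0.75 · ln(0.851852) = −0.75 · (-0.160342) = 0.1203.

0.1203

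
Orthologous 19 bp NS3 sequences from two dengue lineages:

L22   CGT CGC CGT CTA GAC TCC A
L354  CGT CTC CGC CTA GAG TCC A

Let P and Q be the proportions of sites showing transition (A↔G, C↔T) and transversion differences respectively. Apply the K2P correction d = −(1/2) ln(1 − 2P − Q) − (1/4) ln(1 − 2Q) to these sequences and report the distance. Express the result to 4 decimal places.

Differing sites — 5:G/T (Tv); 9:T/C (Ti); 15:C/G (Tv).
Of the 3 differences, 1 transition and 2 transversions over 19 sites: P = 1/19 = 0.052632, Q = 2/19 = 0.105263.
d = −0.5·ln(0.789473) − 0.25·ln(0.789474) = −0.5·(-0.236390) − 0.25·(-0.236388) = 0.1773.

0.1773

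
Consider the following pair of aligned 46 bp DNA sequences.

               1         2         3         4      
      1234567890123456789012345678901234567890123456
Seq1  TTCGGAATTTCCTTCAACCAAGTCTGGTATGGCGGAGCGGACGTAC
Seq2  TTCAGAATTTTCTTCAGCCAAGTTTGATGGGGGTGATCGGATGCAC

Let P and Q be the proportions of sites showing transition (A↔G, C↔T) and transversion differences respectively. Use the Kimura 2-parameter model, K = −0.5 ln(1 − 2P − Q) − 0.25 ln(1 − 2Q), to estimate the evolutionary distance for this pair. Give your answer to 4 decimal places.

0.3330

Mismatches occur at site 4 (G→A, transition), site 11 (C→T, transition), site 17 (A→G, transition), site 24 (C→T, transition), site 27 (G→A, transition), site 29 (A→G, transition), site 30 (T→G, transversion), site 33 (C→G, transversion), site 34 (G→T, transversion), site 37 (G→T, transversion), site 42 (C→T, transition), site 44 (T→C, transition).
Of the 12 differences, 8 transitions and 4 transversions over 46 sites: P = 8/46 = 0.173913, Q = 4/46 = 0.086957.
d = −0.5·ln(0.565217) − 0.25·ln(0.826086) = −0.5·(-0.570546) − 0.25·(-0.191056) = 0.3330.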